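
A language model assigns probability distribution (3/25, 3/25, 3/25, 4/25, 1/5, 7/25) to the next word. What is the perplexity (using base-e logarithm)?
5.6679

Perplexity is e^H (or exp(H) for natural log).

First, H = -Σ p log p = 1.7348 nats
Perplexity = e^1.7348 = 5.6679

Interpretation: The model's uncertainty is equivalent to choosing uniformly among 5.7 options.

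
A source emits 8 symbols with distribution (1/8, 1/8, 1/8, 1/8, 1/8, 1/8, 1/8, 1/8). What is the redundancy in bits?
0.0000 bits

Redundancy measures how far a source is from maximum entropy:
R = H_max - H(X)

Maximum entropy for 8 symbols: H_max = log_2(8) = 3.0000 bits
Actual entropy: H(X) = 3.0000 bits
Redundancy: R = 3.0000 - 3.0000 = 0.0000 bits

This redundancy represents potential for compression: the source could be compressed by 0.0000 bits per symbol.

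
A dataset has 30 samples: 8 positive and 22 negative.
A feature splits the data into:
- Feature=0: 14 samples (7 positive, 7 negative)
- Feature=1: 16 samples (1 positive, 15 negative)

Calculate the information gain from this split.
0.1901 bits

Information Gain = H(Y) - H(Y|Feature)

Before split:
P(positive) = 8/30 = 0.2667
H(Y) = 0.8366 bits

After split:
Feature=0: H = 1.0000 bits (weight = 14/30)
Feature=1: H = 0.3373 bits (weight = 16/30)
H(Y|Feature) = (14/30)×1.0000 + (16/30)×0.3373 = 0.6466 bits

Information Gain = 0.8366 - 0.6466 = 0.1901 bits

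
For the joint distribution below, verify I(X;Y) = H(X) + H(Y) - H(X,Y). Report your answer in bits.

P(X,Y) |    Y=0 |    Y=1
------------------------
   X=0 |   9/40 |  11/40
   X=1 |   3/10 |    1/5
I(X;Y) = 0.0163 bits

Mutual information has multiple equivalent forms:
- I(X;Y) = H(X) - H(X|Y)
- I(X;Y) = H(Y) - H(Y|X)
- I(X;Y) = H(X) + H(Y) - H(X,Y)

Computing all quantities:
H(X) = 1.0000, H(Y) = 0.9982, H(X,Y) = 1.9819
H(X|Y) = 0.9837, H(Y|X) = 0.9819

Verification:
H(X) - H(X|Y) = 1.0000 - 0.9837 = 0.0163
H(Y) - H(Y|X) = 0.9982 - 0.9819 = 0.0163
H(X) + H(Y) - H(X,Y) = 1.0000 + 0.9982 - 1.9819 = 0.0163

All forms give I(X;Y) = 0.0163 bits. ✓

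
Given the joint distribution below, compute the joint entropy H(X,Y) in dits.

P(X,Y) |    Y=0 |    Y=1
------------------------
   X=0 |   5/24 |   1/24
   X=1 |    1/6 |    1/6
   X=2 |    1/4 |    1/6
0.7390 dits

Joint entropy is H(X,Y) = -Σ_{x,y} p(x,y) log p(x,y).

Summing over all non-zero entries:
H(X,Y) = -[5/24·log_10(5/24) + 1/24·log_10(1/24) + 1/6·log_10(1/6) + 1/6·log_10(1/6) + 1/4·log_10(1/4) + 1/6·log_10(1/6)]
H(X,Y) = 0.7390 dits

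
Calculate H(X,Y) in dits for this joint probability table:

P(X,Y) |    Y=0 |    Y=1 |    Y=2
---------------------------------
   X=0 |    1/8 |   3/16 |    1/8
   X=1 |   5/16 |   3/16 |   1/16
0.7315 dits

Joint entropy is H(X,Y) = -Σ_{x,y} p(x,y) log p(x,y).

Summing over all non-zero entries:
H(X,Y) = -[1/8·log_10(1/8) + 3/16·log_10(3/16) + 1/8·log_10(1/8) + 5/16·log_10(5/16) + 3/16·log_10(3/16) + 1/16·log_10(1/16)]
H(X,Y) = 0.7315 dits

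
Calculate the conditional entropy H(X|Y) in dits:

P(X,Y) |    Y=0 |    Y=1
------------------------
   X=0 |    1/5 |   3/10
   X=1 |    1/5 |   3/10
0.3010 dits

Using the chain rule: H(X|Y) = H(X,Y) - H(Y)

First, compute H(X,Y) = 0.5933 dits

Marginal P(Y) = (2/5, 3/5)
H(Y) = 0.2923 dits

H(X|Y) = H(X,Y) - H(Y) = 0.5933 - 0.2923 = 0.3010 dits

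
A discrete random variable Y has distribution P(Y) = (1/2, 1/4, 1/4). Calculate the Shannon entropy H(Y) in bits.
1.5000 bits

Shannon entropy is H(X) = -Σ p(x) log p(x).

For P = (1/2, 1/4, 1/4):
H = -1/2 × log_2(1/2) -1/4 × log_2(1/4) -1/4 × log_2(1/4)
H = 1.5000 bits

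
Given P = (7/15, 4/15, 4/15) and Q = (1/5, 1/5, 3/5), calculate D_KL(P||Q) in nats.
0.2559 nats

KL divergence: D_KL(P||Q) = Σ p(x) log(p(x)/q(x))

Computing term by term:
  x=0: 7/15 × log_e[(7/15)/(1/5)] = 7/15 × 0.8473 = 0.3954
  x=1: 4/15 × log_e[(4/15)/(1/5)] = 4/15 × 0.2877 = 0.0767
  x=2: 4/15 × log_e[(4/15)/(3/5)] = 4/15 × -0.8109 = -0.2162

D_KL(P||Q) = 0.2559 nats

Note: KL divergence is always non-negative and equals 0 iff P = Q.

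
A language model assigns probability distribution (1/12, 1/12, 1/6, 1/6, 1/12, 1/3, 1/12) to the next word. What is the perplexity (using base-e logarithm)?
6.0000

Perplexity is e^H (or exp(H) for natural log).

First, H = -Σ p log p = 1.7918 nats
Perplexity = e^1.7918 = 6.0000

Interpretation: The model's uncertainty is equivalent to choosing uniformly among 6.0 options.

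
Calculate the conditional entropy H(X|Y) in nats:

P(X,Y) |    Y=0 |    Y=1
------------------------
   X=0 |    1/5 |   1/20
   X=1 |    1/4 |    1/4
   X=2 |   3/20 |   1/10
1.0066 nats

Using the chain rule: H(X|Y) = H(X,Y) - H(Y)

First, compute H(X,Y) = 1.6796 nats

Marginal P(Y) = (3/5, 2/5)
H(Y) = 0.6730 nats

H(X|Y) = H(X,Y) - H(Y) = 1.6796 - 0.6730 = 1.0066 nats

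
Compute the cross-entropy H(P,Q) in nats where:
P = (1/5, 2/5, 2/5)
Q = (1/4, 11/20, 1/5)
1.1602 nats

Cross-entropy: H(P,Q) = -Σ p(x) log q(x)

Alternatively: H(P,Q) = H(P) + D_KL(P||Q)
H(P) = 1.0549 nats
D_KL(P||Q) = 0.1052 nats

H(P,Q) = 1.0549 + 0.1052 = 1.1602 nats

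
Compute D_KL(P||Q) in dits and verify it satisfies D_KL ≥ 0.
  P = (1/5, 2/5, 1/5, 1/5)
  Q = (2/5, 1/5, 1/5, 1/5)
0.0602 dits

KL divergence satisfies the Gibbs inequality: D_KL(P||Q) ≥ 0 for all distributions P, Q.

D_KL(P||Q) = Σ p(x) log(p(x)/q(x))
Term by term:
  x=0: 1/5 × log_10[(1/5)/(2/5)] = -0.0602
  x=1: 2/5 × log_10[(2/5)/(1/5)] = 0.1204
  x=2: 1/5 × log_10[(1/5)/(1/5)] = 0.0000
  x=3: 1/5 × log_10[(1/5)/(1/5)] = 0.0000
D_KL(P||Q) = 0.0602 dits

D_KL(P||Q) = 0.0602 ≥ 0 ✓

This non-negativity is a fundamental property: relative entropy cannot be negative because it measures how different Q is from P.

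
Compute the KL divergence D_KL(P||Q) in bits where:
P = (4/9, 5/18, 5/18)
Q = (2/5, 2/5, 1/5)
0.0531 bits

KL divergence: D_KL(P||Q) = Σ p(x) log(p(x)/q(x))

Computing term by term:
  x=0: 4/9 × log_2[(4/9)/(2/5)] = 4/9 × 0.1520 = 0.0676
  x=1: 5/18 × log_2[(5/18)/(2/5)] = 5/18 × -0.5261 = -0.1461
  x=2: 5/18 × log_2[(5/18)/(1/5)] = 5/18 × 0.4739 = 0.1316

D_KL(P||Q) = 0.0531 bits

Note: KL divergence is always non-negative and equals 0 iff P = Q.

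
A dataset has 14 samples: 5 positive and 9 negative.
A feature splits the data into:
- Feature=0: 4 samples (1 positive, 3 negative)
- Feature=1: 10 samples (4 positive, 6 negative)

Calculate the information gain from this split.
0.0150 bits

Information Gain = H(Y) - H(Y|Feature)

Before split:
P(positive) = 5/14 = 0.3571
H(Y) = 0.9403 bits

After split:
Feature=0: H = 0.8113 bits (weight = 4/14)
Feature=1: H = 0.9710 bits (weight = 10/14)
H(Y|Feature) = (4/14)×0.8113 + (10/14)×0.9710 = 0.9253 bits

Information Gain = 0.9403 - 0.9253 = 0.0150 bits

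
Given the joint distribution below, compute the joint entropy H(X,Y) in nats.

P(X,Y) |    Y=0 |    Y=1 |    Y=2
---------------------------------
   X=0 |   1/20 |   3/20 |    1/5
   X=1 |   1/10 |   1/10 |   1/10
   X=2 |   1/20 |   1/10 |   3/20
2.1116 nats

Joint entropy is H(X,Y) = -Σ_{x,y} p(x,y) log p(x,y).

Summing over all non-zero entries:
H(X,Y) = -[1/20·log_e(1/20) + 3/20·log_e(3/20) + 1/5·log_e(1/5) + 1/10·log_e(1/10) + 1/10·log_e(1/10) + 1/10·log_e(1/10) + 1/20·log_e(1/20) + 1/10·log_e(1/10) + 3/20·log_e(3/20)]
H(X,Y) = 2.1116 nats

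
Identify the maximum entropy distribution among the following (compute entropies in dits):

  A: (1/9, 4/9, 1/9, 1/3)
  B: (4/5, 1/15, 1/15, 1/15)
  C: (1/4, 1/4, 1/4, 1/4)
C

For a discrete distribution over n outcomes, entropy is maximized by the uniform distribution.

Computing entropies:
H(A) = 0.5276 dits
H(B) = 0.3127 dits
H(C) = 0.6021 dits

The uniform distribution (where all probabilities equal 1/4) achieves the maximum entropy of log_10(4) = 0.6021 dits.

Distribution C has the highest entropy.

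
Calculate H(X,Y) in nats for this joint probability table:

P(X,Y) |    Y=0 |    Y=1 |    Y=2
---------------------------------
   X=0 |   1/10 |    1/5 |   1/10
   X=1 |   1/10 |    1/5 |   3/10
1.6957 nats

Joint entropy is H(X,Y) = -Σ_{x,y} p(x,y) log p(x,y).

Summing over all non-zero entries:
H(X,Y) = -[1/10·log_e(1/10) + 1/5·log_e(1/5) + 1/10·log_e(1/10) + 1/10·log_e(1/10) + 1/5·log_e(1/5) + 3/10·log_e(3/10)]
H(X,Y) = 1.6957 nats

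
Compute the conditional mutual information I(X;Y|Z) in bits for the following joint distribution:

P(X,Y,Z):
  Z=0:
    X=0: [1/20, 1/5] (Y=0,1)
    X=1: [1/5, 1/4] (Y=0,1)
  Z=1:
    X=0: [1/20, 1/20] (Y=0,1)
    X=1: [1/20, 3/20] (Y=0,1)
0.0450 bits

Conditional mutual information: I(X;Y|Z) = H(X|Z) + H(Y|Z) - H(X,Y|Z)

H(Z) = 0.8813
H(X,Z) = 1.8150 → H(X|Z) = 0.9337
H(Y,Z) = 1.8150 → H(Y|Z) = 0.9337
H(X,Y,Z) = 2.7037 → H(X,Y|Z) = 1.8224

I(X;Y|Z) = 0.9337 + 0.9337 - 1.8224 = 0.0450 bits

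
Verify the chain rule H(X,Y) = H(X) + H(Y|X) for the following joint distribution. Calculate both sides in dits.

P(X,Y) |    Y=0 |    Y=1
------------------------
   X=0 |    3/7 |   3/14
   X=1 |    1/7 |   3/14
H(X,Y) = 0.5651, H(X) = 0.2831, H(Y|X) = 0.2821 (all in dits)

Chain rule: H(X,Y) = H(X) + H(Y|X)

Left side — joint entropy directly:
H(X,Y) = -Σ p(x,y) log p(x,y) = 0.5651 dits

Right side — compute H(Y|X) from the conditional distributions:
P(X) = (9/14, 5/14), so H(X) = 0.2831 dits
H(Y|X) = Σ_x P(X=x) · H(Y|X=x):
  P(Y|X=0) = (2/3, 1/3), H(Y|X=0) = 0.2764, weight P(X=0) = 9/14
  P(Y|X=1) = (2/5, 3/5), H(Y|X=1) = 0.2923, weight P(X=1) = 5/14
H(Y|X) = 0.2821 dits

H(X) + H(Y|X) = 0.2831 + 0.2821 = 0.5651 dits

Both sides equal 0.5651 dits. ✓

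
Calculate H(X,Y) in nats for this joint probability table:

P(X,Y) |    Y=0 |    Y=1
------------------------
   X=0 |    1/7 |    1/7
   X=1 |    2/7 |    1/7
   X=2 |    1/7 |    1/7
1.7479 nats

Joint entropy is H(X,Y) = -Σ_{x,y} p(x,y) log p(x,y).

Summing over all non-zero entries:
H(X,Y) = -[1/7·log_e(1/7) + 1/7·log_e(1/7) + 2/7·log_e(2/7) + 1/7·log_e(1/7) + 1/7·log_e(1/7) + 1/7·log_e(1/7)]
H(X,Y) = 1.7479 nats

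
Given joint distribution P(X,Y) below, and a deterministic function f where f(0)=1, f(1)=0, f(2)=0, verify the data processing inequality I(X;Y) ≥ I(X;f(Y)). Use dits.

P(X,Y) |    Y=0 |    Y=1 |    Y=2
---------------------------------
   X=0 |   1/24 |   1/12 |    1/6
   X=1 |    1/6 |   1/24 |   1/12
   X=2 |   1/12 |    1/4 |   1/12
I(X;Y) = 0.0608, I(X;f(Y)) = 0.0332, inequality holds: 0.0608 ≥ 0.0332

Data Processing Inequality: For any Markov chain X → Y → Z, we have I(X;Y) ≥ I(X;Z).

Here Z = f(Y) is a deterministic function of Y, forming X → Y → Z.

Original I(X;Y) = 0.0608 dits

After applying f:
P(X,Z) where Z=f(Y):
- P(X,Z=0) = P(X,Y=1) + P(X,Y=2)
- P(X,Z=1) = P(X,Y=0)

I(X;Z) = I(X;f(Y)) = 0.0332 dits

Verification: 0.0608 ≥ 0.0332 ✓

Information cannot be created by processing; the function f can only lose information about X.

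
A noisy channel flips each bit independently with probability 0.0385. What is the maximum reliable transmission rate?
0.7646 bits

For a binary symmetric channel (BSC) with error probability p:
Capacity C = 1 - H(p) bits per symbol

where H(p) = -p log₂(p) - (1-p) log₂(1-p) is the binary entropy function.

H(0.0385) = 0.2354 bits
C = 1 - 0.2354 = 0.7646 bits per symbol

This means we can reliably transmit up to 0.7646 bits of information per channel use.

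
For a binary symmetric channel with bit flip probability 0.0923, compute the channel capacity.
0.5559 bits

For a binary symmetric channel (BSC) with error probability p:
Capacity C = 1 - H(p) bits per symbol

where H(p) = -p log₂(p) - (1-p) log₂(1-p) is the binary entropy function.

H(0.0923) = 0.4441 bits
C = 1 - 0.4441 = 0.5559 bits per symbol

This means we can reliably transmit up to 0.5559 bits of information per channel use.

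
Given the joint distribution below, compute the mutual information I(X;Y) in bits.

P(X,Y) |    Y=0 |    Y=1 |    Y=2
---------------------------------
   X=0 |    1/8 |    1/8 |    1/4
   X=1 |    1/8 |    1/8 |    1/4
0.0000 bits

Mutual information: I(X;Y) = H(X) + H(Y) - H(X,Y)

Marginals:
P(X) = (1/2, 1/2), H(X) = 1.0000 bits
P(Y) = (1/4, 1/4, 1/2), H(Y) = 1.5000 bits

Joint entropy: H(X,Y) = 2.5000 bits

I(X;Y) = 1.0000 + 1.5000 - 2.5000 = 0.0000 bits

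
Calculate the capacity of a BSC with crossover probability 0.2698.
0.1588 bits

For a binary symmetric channel (BSC) with error probability p:
Capacity C = 1 - H(p) bits per symbol

where H(p) = -p log₂(p) - (1-p) log₂(1-p) is the binary entropy function.

H(0.2698) = 0.8412 bits
C = 1 - 0.8412 = 0.1588 bits per symbol

This means we can reliably transmit up to 0.1588 bits of information per channel use.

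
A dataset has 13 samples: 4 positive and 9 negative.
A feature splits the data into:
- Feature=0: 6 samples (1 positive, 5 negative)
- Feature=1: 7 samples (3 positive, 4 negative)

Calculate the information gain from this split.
0.0600 bits

Information Gain = H(Y) - H(Y|Feature)

Before split:
P(positive) = 4/13 = 0.3077
H(Y) = 0.8905 bits

After split:
Feature=0: H = 0.6500 bits (weight = 6/13)
Feature=1: H = 0.9852 bits (weight = 7/13)
H(Y|Feature) = (6/13)×0.6500 + (7/13)×0.9852 = 0.8305 bits

Information Gain = 0.8905 - 0.8305 = 0.0600 bits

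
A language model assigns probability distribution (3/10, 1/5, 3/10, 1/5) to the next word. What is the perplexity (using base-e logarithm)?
3.9203

Perplexity is e^H (or exp(H) for natural log).

First, H = -Σ p log p = 1.3662 nats
Perplexity = e^1.3662 = 3.9203

Interpretation: The model's uncertainty is equivalent to choosing uniformly among 3.9 options.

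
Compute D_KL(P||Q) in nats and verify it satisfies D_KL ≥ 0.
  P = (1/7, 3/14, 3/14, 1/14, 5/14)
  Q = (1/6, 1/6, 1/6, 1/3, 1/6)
0.2478 nats

KL divergence satisfies the Gibbs inequality: D_KL(P||Q) ≥ 0 for all distributions P, Q.

D_KL(P||Q) = Σ p(x) log(p(x)/q(x))
Term by term:
  x=0: 1/7 × log_e[(1/7)/(1/6)] = -0.0220
  x=1: 3/14 × log_e[(3/14)/(1/6)] = 0.0539
  x=2: 3/14 × log_e[(3/14)/(1/6)] = 0.0539
  x=3: 1/14 × log_e[(1/14)/(1/3)] = -0.1100
  x=4: 5/14 × log_e[(5/14)/(1/6)] = 0.2722
D_KL(P||Q) = 0.2478 nats

D_KL(P||Q) = 0.2478 ≥ 0 ✓

This non-negativity is a fundamental property: relative entropy cannot be negative because it measures how different Q is from P.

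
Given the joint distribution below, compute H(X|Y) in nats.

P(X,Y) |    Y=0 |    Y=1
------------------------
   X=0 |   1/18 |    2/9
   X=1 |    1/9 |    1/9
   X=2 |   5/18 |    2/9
0.9862 nats

Using the chain rule: H(X|Y) = H(X,Y) - H(Y)

First, compute H(X,Y) = 1.6731 nats

Marginal P(Y) = (4/9, 5/9)
H(Y) = 0.6870 nats

H(X|Y) = H(X,Y) - H(Y) = 1.6731 - 0.6870 = 0.9862 nats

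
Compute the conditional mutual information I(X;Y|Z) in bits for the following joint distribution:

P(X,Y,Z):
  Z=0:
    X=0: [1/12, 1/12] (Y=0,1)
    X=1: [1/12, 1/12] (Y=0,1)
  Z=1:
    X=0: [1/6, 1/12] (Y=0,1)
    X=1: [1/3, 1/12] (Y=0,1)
0.0105 bits

Conditional mutual information: I(X;Y|Z) = H(X|Z) + H(Y|Z) - H(X,Y|Z)

H(Z) = 0.9183
H(X,Z) = 1.8879 → H(X|Z) = 0.9696
H(Y,Z) = 1.7925 → H(Y|Z) = 0.8742
H(X,Y,Z) = 2.7516 → H(X,Y|Z) = 1.8333

I(X;Y|Z) = 0.9696 + 0.8742 - 1.8333 = 0.0105 bits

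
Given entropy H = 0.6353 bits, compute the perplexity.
1.5533

Perplexity is 2^H (or exp(H) for natural log).

H = 0.6353 bits
Perplexity = 2^0.6353 = 1.5533

Interpretation: The model's uncertainty is equivalent to choosing uniformly among 1.6 options.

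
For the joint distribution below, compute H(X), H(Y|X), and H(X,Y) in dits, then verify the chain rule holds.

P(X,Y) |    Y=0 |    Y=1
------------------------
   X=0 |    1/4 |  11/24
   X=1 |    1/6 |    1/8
H(X,Y) = 0.5484, H(X) = 0.2622, H(Y|X) = 0.2862 (all in dits)

Chain rule: H(X,Y) = H(X) + H(Y|X)

Left side — joint entropy directly:
H(X,Y) = -Σ p(x,y) log p(x,y) = 0.5484 dits

Right side — compute H(Y|X) from the conditional distributions:
P(X) = (17/24, 7/24), so H(X) = 0.2622 dits
H(Y|X) = Σ_x P(X=x) · H(Y|X=x):
  P(Y|X=0) = (6/17, 11/17), H(Y|X=0) = 0.2820, weight P(X=0) = 17/24
  P(Y|X=1) = (4/7, 3/7), H(Y|X=1) = 0.2966, weight P(X=1) = 7/24
H(Y|X) = 0.2862 dits

H(X) + H(Y|X) = 0.2622 + 0.2862 = 0.5484 dits

Both sides equal 0.5484 dits. ✓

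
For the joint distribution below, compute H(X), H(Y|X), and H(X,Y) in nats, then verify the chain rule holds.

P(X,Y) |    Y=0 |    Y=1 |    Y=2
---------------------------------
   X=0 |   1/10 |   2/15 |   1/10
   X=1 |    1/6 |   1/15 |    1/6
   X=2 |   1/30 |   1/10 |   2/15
H(X,Y) = 2.1192, H(X) = 1.0852, H(Y|X) = 1.0341 (all in nats)

Chain rule: H(X,Y) = H(X) + H(Y|X)

Left side — joint entropy directly:
H(X,Y) = -Σ p(x,y) log p(x,y) = 2.1192 nats

Right side — compute H(Y|X) from the conditional distributions:
P(X) = (1/3, 2/5, 4/15), so H(X) = 1.0852 nats
H(Y|X) = Σ_x P(X=x) · H(Y|X=x):
  P(Y|X=0) = (3/10, 2/5, 3/10), H(Y|X=0) = 1.0889, weight P(X=0) = 1/3
  P(Y|X=1) = (5/12, 1/6, 5/12), H(Y|X=1) = 1.0282, weight P(X=1) = 2/5
  P(Y|X=2) = (1/8, 3/8, 1/2), H(Y|X=2) = 0.9743, weight P(X=2) = 4/15
H(Y|X) = 1.0341 nats

H(X) + H(Y|X) = 1.0852 + 1.0341 = 2.1192 nats

Both sides equal 2.1192 nats. ✓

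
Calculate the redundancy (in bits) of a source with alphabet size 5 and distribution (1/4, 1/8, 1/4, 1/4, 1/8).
0.0719 bits

Redundancy measures how far a source is from maximum entropy:
R = H_max - H(X)

Maximum entropy for 5 symbols: H_max = log_2(5) = 2.3219 bits
Actual entropy: H(X) = 2.2500 bits
Redundancy: R = 2.3219 - 2.2500 = 0.0719 bits

This redundancy represents potential for compression: the source could be compressed by 0.0719 bits per symbol.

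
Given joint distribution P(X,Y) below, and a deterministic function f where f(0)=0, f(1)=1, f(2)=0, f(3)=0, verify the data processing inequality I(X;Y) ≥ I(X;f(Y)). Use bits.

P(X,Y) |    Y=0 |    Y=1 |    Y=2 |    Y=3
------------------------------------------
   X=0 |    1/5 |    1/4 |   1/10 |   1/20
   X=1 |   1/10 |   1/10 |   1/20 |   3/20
I(X;Y) = 0.0934, I(X;f(Y)) = 0.0216, inequality holds: 0.0934 ≥ 0.0216

Data Processing Inequality: For any Markov chain X → Y → Z, we have I(X;Y) ≥ I(X;Z).

Here Z = f(Y) is a deterministic function of Y, forming X → Y → Z.

Original I(X;Y) = 0.0934 bits

After applying f:
P(X,Z) where Z=f(Y):
- P(X,Z=0) = P(X,Y=0) + P(X,Y=2) + P(X,Y=3)
- P(X,Z=1) = P(X,Y=1)

I(X;Z) = I(X;f(Y)) = 0.0216 bits

Verification: 0.0934 ≥ 0.0216 ✓

Information cannot be created by processing; the function f can only lose information about X.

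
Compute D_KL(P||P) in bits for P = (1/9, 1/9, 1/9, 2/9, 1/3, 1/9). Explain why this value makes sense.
0.0000 bits

KL divergence satisfies the Gibbs inequality: D_KL(P||Q) ≥ 0 for all distributions P, Q.

D_KL(P||Q) = Σ p(x) log(p(x)/q(x))
Each term is p(x) × log_2(p(x)/p(x)) = p(x) × log_2(1) = 0, so the sum is 0.
D_KL(P||Q) = 0.0000 bits

When P = Q, the KL divergence is exactly 0, as there is no 'divergence' between identical distributions.

This non-negativity is a fundamental property: relative entropy cannot be negative because it measures how different Q is from P.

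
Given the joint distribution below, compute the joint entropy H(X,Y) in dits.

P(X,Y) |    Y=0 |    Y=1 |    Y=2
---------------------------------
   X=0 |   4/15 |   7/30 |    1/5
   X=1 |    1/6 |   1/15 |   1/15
0.7268 dits

Joint entropy is H(X,Y) = -Σ_{x,y} p(x,y) log p(x,y).

Summing over all non-zero entries:
H(X,Y) = -[4/15·log_10(4/15) + 7/30·log_10(7/30) + 1/5·log_10(1/5) + 1/6·log_10(1/6) + 1/15·log_10(1/15) + 1/15·log_10(1/15)]
H(X,Y) = 0.7268 dits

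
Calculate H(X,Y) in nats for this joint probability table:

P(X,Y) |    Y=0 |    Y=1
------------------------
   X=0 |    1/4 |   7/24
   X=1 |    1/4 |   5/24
1.3793 nats

Joint entropy is H(X,Y) = -Σ_{x,y} p(x,y) log p(x,y).

Summing over all non-zero entries:
H(X,Y) = -[1/4·log_e(1/4) + 7/24·log_e(7/24) + 1/4·log_e(1/4) + 5/24·log_e(5/24)]
H(X,Y) = 1.3793 nats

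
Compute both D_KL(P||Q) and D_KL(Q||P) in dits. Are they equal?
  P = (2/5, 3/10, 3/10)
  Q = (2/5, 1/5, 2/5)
D_KL(P||Q) = 0.0153, D_KL(Q||P) = 0.0148

KL divergence is not symmetric: D_KL(P||Q) ≠ D_KL(Q||P) in general.

D_KL(P||Q) = 0.0153 dits
D_KL(Q||P) = 0.0148 dits

No, they are not equal!

This asymmetry is why KL divergence is not a true distance metric.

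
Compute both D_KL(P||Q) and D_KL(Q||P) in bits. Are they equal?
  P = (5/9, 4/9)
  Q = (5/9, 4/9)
D_KL(P||Q) = 0.0000, D_KL(Q||P) = 0.0000

KL divergence is not symmetric: D_KL(P||Q) ≠ D_KL(Q||P) in general.

D_KL(P||Q) = 0.0000 bits
D_KL(Q||P) = 0.0000 bits

In this case they happen to be equal (to 4 decimal places).

This asymmetry is why KL divergence is not a true distance metric.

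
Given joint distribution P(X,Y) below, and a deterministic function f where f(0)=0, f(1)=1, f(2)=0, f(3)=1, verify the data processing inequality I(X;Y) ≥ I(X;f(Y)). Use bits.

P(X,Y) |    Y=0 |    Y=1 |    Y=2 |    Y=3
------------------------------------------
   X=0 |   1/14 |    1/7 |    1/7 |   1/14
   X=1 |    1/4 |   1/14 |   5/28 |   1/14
I(X;Y) = 0.0814, I(X;f(Y)) = 0.0481, inequality holds: 0.0814 ≥ 0.0481

Data Processing Inequality: For any Markov chain X → Y → Z, we have I(X;Y) ≥ I(X;Z).

Here Z = f(Y) is a deterministic function of Y, forming X → Y → Z.

Original I(X;Y) = 0.0814 bits

After applying f:
P(X,Z) where Z=f(Y):
- P(X,Z=0) = P(X,Y=0) + P(X,Y=2)
- P(X,Z=1) = P(X,Y=1) + P(X,Y=3)

I(X;Z) = I(X;f(Y)) = 0.0481 bits

Verification: 0.0814 ≥ 0.0481 ✓

Information cannot be created by processing; the function f can only lose information about X.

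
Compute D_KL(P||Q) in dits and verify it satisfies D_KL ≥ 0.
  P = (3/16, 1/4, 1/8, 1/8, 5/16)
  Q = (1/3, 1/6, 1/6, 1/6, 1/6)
0.0512 dits

KL divergence satisfies the Gibbs inequality: D_KL(P||Q) ≥ 0 for all distributions P, Q.

D_KL(P||Q) = Σ p(x) log(p(x)/q(x))
Term by term:
  x=0: 3/16 × log_10[(3/16)/(1/3)] = -0.0469
  x=1: 1/4 × log_10[(1/4)/(1/6)] = 0.0440
  x=2: 1/8 × log_10[(1/8)/(1/6)] = -0.0156
  x=3: 1/8 × log_10[(1/8)/(1/6)] = -0.0156
  x=4: 5/16 × log_10[(5/16)/(1/6)] = 0.0853
D_KL(P||Q) = 0.0512 dits

D_KL(P||Q) = 0.0512 ≥ 0 ✓

This non-negativity is a fundamental property: relative entropy cannot be negative because it measures how different Q is from P.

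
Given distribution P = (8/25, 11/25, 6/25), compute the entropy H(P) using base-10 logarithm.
0.4640 dits

Shannon entropy is H(X) = -Σ p(x) log p(x).

For P = (8/25, 11/25, 6/25):
H = -8/25 × log_10(8/25) -11/25 × log_10(11/25) -6/25 × log_10(6/25)
H = 0.4640 dits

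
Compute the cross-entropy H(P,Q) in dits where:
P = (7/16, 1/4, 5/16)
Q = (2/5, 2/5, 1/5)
0.4920 dits

Cross-entropy: H(P,Q) = -Σ p(x) log q(x)

Alternatively: H(P,Q) = H(P) + D_KL(P||Q)
H(P) = 0.4654 dits
D_KL(P||Q) = 0.0266 dits

H(P,Q) = 0.4654 + 0.0266 = 0.4920 dits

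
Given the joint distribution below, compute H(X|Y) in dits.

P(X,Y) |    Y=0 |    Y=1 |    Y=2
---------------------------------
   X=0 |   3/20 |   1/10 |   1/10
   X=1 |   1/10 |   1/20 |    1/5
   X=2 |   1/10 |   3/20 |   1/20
0.4411 dits

Using the chain rule: H(X|Y) = H(X,Y) - H(Y)

First, compute H(X,Y) = 0.9171 dits

Marginal P(Y) = (7/20, 3/10, 7/20)
H(Y) = 0.4760 dits

H(X|Y) = H(X,Y) - H(Y) = 0.9171 - 0.4760 = 0.4411 dits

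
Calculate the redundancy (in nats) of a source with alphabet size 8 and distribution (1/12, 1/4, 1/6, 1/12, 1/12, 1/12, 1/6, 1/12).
0.1002 nats

Redundancy measures how far a source is from maximum entropy:
R = H_max - H(X)

Maximum entropy for 8 symbols: H_max = log_e(8) = 2.0794 nats
Actual entropy: H(X) = 1.9792 nats
Redundancy: R = 2.0794 - 1.9792 = 0.1002 nats

This redundancy represents potential for compression: the source could be compressed by 0.1002 nats per symbol.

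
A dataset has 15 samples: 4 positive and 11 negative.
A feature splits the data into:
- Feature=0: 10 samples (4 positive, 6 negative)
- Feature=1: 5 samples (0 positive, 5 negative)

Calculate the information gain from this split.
0.1893 bits

Information Gain = H(Y) - H(Y|Feature)

Before split:
P(positive) = 4/15 = 0.2667
H(Y) = 0.8366 bits

After split:
Feature=0: H = 0.9710 bits (weight = 10/15)
Feature=1: H = 0.0000 bits (weight = 5/15)
H(Y|Feature) = (10/15)×0.9710 + (5/15)×0.0000 = 0.6473 bits

Information Gain = 0.8366 - 0.6473 = 0.1893 bits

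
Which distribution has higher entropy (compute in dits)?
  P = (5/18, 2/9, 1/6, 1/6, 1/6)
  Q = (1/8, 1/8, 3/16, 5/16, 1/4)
P

Computing entropies in dits:
H(P) = 0.6888
H(Q) = 0.6705

Distribution P has higher entropy.

Intuition: The distribution closer to uniform (more spread out) has higher entropy.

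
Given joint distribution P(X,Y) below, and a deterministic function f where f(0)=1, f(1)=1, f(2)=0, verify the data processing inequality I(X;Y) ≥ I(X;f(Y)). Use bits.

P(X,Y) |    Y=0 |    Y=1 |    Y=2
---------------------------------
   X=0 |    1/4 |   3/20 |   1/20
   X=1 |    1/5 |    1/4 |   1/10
I(X;Y) = 0.0273, I(X;f(Y)) = 0.0072, inequality holds: 0.0273 ≥ 0.0072

Data Processing Inequality: For any Markov chain X → Y → Z, we have I(X;Y) ≥ I(X;Z).

Here Z = f(Y) is a deterministic function of Y, forming X → Y → Z.

Original I(X;Y) = 0.0273 bits

After applying f:
P(X,Z) where Z=f(Y):
- P(X,Z=0) = P(X,Y=2)
- P(X,Z=1) = P(X,Y=0) + P(X,Y=1)

I(X;Z) = I(X;f(Y)) = 0.0072 bits

Verification: 0.0273 ≥ 0.0072 ✓

Information cannot be created by processing; the function f can only lose information about X.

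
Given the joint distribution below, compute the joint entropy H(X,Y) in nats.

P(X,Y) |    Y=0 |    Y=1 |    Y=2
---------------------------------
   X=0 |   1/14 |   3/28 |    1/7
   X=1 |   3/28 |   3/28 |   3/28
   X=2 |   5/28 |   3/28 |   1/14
2.1592 nats

Joint entropy is H(X,Y) = -Σ_{x,y} p(x,y) log p(x,y).

Summing over all non-zero entries:
H(X,Y) = -[1/14·log_e(1/14) + 3/28·log_e(3/28) + 1/7·log_e(1/7) + 3/28·log_e(3/28) + 3/28·log_e(3/28) + 3/28·log_e(3/28) + 5/28·log_e(5/28) + 3/28·log_e(3/28) + 1/14·log_e(1/14)]
H(X,Y) = 2.1592 nats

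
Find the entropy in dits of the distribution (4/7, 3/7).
0.2966 dits

Shannon entropy is H(X) = -Σ p(x) log p(x).

For P = (4/7, 3/7):
H = -4/7 × log_10(4/7) -3/7 × log_10(3/7)
H = 0.2966 dits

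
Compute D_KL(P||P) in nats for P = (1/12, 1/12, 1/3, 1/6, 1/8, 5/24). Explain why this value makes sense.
0.0000 nats

KL divergence satisfies the Gibbs inequality: D_KL(P||Q) ≥ 0 for all distributions P, Q.

D_KL(P||Q) = Σ p(x) log(p(x)/q(x))
Each term is p(x) × log_e(p(x)/p(x)) = p(x) × log_e(1) = 0, so the sum is 0.
D_KL(P||Q) = 0.0000 nats

When P = Q, the KL divergence is exactly 0, as there is no 'divergence' between identical distributions.

This non-negativity is a fundamental property: relative entropy cannot be negative because it measures how different Q is from P.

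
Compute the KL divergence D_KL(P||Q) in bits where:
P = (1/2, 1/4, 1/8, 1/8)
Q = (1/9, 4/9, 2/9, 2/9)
0.6699 bits

KL divergence: D_KL(P||Q) = Σ p(x) log(p(x)/q(x))

Computing term by term:
  x=0: 1/2 × log_2[(1/2)/(1/9)] = 1/2 × 2.1699 = 1.0850
  x=1: 1/4 × log_2[(1/4)/(4/9)] = 1/4 × -0.8301 = -0.2075
  x=2: 1/8 × log_2[(1/8)/(2/9)] = 1/8 × -0.8301 = -0.1038
  x=3: 1/8 × log_2[(1/8)/(2/9)] = 1/8 × -0.8301 = -0.1038

D_KL(P||Q) = 0.6699 bits

Note: KL divergence is always non-negative and equals 0 iff P = Q.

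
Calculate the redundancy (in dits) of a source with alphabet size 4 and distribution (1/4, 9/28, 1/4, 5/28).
0.0090 dits

Redundancy measures how far a source is from maximum entropy:
R = H_max - H(X)

Maximum entropy for 4 symbols: H_max = log_10(4) = 0.6021 dits
Actual entropy: H(X) = 0.5931 dits
Redundancy: R = 0.6021 - 0.5931 = 0.0090 dits

This redundancy represents potential for compression: the source could be compressed by 0.0090 dits per symbol.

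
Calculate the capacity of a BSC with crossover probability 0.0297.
0.8071 bits

For a binary symmetric channel (BSC) with error probability p:
Capacity C = 1 - H(p) bits per symbol

where H(p) = -p log₂(p) - (1-p) log₂(1-p) is the binary entropy function.

H(0.0297) = 0.1929 bits
C = 1 - 0.1929 = 0.8071 bits per symbol

This means we can reliably transmit up to 0.8071 bits of information per channel use.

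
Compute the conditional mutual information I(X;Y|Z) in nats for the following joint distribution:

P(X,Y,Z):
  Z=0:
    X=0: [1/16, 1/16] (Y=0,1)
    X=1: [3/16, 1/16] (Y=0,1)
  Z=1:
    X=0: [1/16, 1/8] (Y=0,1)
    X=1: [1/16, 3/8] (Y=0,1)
0.0254 nats

Conditional mutual information: I(X;Y|Z) = H(X|Z) + H(Y|Z) - H(X,Y|Z)

H(Z) = 0.6616
H(X,Z) = 1.2820 → H(X|Z) = 0.6205
H(Y,Z) = 1.2130 → H(Y|Z) = 0.5514
H(X,Y,Z) = 1.8080 → H(X,Y|Z) = 1.1465

I(X;Y|Z) = 0.6205 + 0.5514 - 1.1465 = 0.0254 nats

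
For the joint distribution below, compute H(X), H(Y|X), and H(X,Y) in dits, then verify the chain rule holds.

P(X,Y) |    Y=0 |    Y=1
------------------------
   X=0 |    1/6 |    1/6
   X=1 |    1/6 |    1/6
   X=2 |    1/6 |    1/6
H(X,Y) = 0.7782, H(X) = 0.4771, H(Y|X) = 0.3010 (all in dits)

Chain rule: H(X,Y) = H(X) + H(Y|X)

Left side — joint entropy directly:
H(X,Y) = -Σ p(x,y) log p(x,y) = 0.7782 dits

Right side — compute H(Y|X) from the conditional distributions:
P(X) = (1/3, 1/3, 1/3), so H(X) = 0.4771 dits
H(Y|X) = Σ_x P(X=x) · H(Y|X=x):
  P(Y|X=0) = (1/2, 1/2), H(Y|X=0) = 0.3010, weight P(X=0) = 1/3
  P(Y|X=1) = (1/2, 1/2), H(Y|X=1) = 0.3010, weight P(X=1) = 1/3
  P(Y|X=2) = (1/2, 1/2), H(Y|X=2) = 0.3010, weight P(X=2) = 1/3
H(Y|X) = 0.3010 dits

H(X) + H(Y|X) = 0.4771 + 0.3010 = 0.7782 dits

Both sides equal 0.7782 dits. ✓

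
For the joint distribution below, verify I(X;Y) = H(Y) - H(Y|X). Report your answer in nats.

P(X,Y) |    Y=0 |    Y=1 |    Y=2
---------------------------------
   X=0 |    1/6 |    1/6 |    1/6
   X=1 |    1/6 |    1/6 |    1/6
I(X;Y) = 0.0000 nats

Mutual information has multiple equivalent forms:
- I(X;Y) = H(X) - H(X|Y)
- I(X;Y) = H(Y) - H(Y|X)
- I(X;Y) = H(X) + H(Y) - H(X,Y)

Computing all quantities:
H(X) = 0.6931, H(Y) = 1.0986, H(X,Y) = 1.7918
H(X|Y) = 0.6931, H(Y|X) = 1.0986

Verification:
H(X) - H(X|Y) = 0.6931 - 0.6931 = 0.0000
H(Y) - H(Y|X) = 1.0986 - 1.0986 = 0.0000
H(X) + H(Y) - H(X,Y) = 0.6931 + 1.0986 - 1.7918 = 0.0000

All forms give I(X;Y) = 0.0000 nats. ✓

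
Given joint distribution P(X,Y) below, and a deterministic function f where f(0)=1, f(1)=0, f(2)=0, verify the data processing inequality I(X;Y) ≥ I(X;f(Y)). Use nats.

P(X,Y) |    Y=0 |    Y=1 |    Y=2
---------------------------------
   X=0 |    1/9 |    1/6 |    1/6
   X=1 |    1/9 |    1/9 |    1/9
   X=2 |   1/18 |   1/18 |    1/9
I(X;Y) = 0.0111, I(X;f(Y)) = 0.0038, inequality holds: 0.0111 ≥ 0.0038

Data Processing Inequality: For any Markov chain X → Y → Z, we have I(X;Y) ≥ I(X;Z).

Here Z = f(Y) is a deterministic function of Y, forming X → Y → Z.

Original I(X;Y) = 0.0111 nats

After applying f:
P(X,Z) where Z=f(Y):
- P(X,Z=0) = P(X,Y=1) + P(X,Y=2)
- P(X,Z=1) = P(X,Y=0)

I(X;Z) = I(X;f(Y)) = 0.0038 nats

Verification: 0.0111 ≥ 0.0038 ✓

Information cannot be created by processing; the function f can only lose information about X.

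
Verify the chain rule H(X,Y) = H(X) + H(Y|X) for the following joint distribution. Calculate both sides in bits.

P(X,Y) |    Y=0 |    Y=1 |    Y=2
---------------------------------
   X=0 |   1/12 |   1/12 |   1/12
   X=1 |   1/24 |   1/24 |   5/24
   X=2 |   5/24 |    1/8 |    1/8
H(X,Y) = 2.9713, H(X) = 1.5343, H(Y|X) = 1.4369 (all in bits)

Chain rule: H(X,Y) = H(X) + H(Y|X)

Left side — joint entropy directly:
H(X,Y) = -Σ p(x,y) log p(x,y) = 2.9713 bits

Right side — compute H(Y|X) from the conditional distributions:
P(X) = (1/4, 7/24, 11/24), so H(X) = 1.5343 bits
H(Y|X) = Σ_x P(X=x) · H(Y|X=x):
  P(Y|X=0) = (1/3, 1/3, 1/3), H(Y|X=0) = 1.5850, weight P(X=0) = 1/4
  P(Y|X=1) = (1/7, 1/7, 5/7), H(Y|X=1) = 1.1488, weight P(X=1) = 7/24
  P(Y|X=2) = (5/11, 3/11, 3/11), H(Y|X=2) = 1.5395, weight P(X=2) = 11/24
H(Y|X) = 1.4369 bits

H(X) + H(Y|X) = 1.5343 + 1.4369 = 2.9713 bits

Both sides equal 2.9713 bits. ✓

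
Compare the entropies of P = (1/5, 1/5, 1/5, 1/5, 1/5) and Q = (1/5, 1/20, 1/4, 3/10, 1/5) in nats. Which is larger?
P

Computing entropies in nats:
H(P) = 1.6094
H(Q) = 1.5013

Distribution P has higher entropy.

Intuition: The distribution closer to uniform (more spread out) has higher entropy.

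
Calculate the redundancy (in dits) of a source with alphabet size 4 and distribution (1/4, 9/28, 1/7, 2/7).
0.0169 dits

Redundancy measures how far a source is from maximum entropy:
R = H_max - H(X)

Maximum entropy for 4 symbols: H_max = log_10(4) = 0.6021 dits
Actual entropy: H(X) = 0.5851 dits
Redundancy: R = 0.6021 - 0.5851 = 0.0169 dits

This redundancy represents potential for compression: the source could be compressed by 0.0169 dits per symbol.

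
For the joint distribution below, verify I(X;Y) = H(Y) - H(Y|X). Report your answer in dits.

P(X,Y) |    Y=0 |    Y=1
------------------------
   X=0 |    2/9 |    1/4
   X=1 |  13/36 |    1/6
I(X;Y) = 0.0102 dits

Mutual information has multiple equivalent forms:
- I(X;Y) = H(X) - H(X|Y)
- I(X;Y) = H(Y) - H(Y|X)
- I(X;Y) = H(X) + H(Y) - H(X,Y)

Computing all quantities:
H(X) = 0.3004, H(Y) = 0.2950, H(X,Y) = 0.5851
H(X|Y) = 0.2901, H(Y|X) = 0.2847

Verification:
H(X) - H(X|Y) = 0.3004 - 0.2901 = 0.0102
H(Y) - H(Y|X) = 0.2950 - 0.2847 = 0.0102
H(X) + H(Y) - H(X,Y) = 0.3004 + 0.2950 - 0.5851 = 0.0102

All forms give I(X;Y) = 0.0102 dits. ✓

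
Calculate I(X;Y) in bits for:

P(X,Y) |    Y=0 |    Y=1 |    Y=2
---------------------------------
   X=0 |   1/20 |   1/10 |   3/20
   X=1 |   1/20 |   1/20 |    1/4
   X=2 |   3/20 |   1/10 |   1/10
0.1153 bits

Mutual information: I(X;Y) = H(X) + H(Y) - H(X,Y)

Marginals:
P(X) = (3/10, 7/20, 7/20), H(X) = 1.5813 bits
P(Y) = (1/4, 1/4, 1/2), H(Y) = 1.5000 bits

Joint entropy: H(X,Y) = 2.9660 bits

I(X;Y) = 1.5813 + 1.5000 - 2.9660 = 0.1153 bits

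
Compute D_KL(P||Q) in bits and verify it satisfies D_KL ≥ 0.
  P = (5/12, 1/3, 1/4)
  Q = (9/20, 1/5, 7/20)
0.0780 bits

KL divergence satisfies the Gibbs inequality: D_KL(P||Q) ≥ 0 for all distributions P, Q.

D_KL(P||Q) = Σ p(x) log(p(x)/q(x))
Term by term:
  x=0: 5/12 × log_2[(5/12)/(9/20)] = -0.0463
  x=1: 1/3 × log_2[(1/3)/(1/5)] = 0.2457
  x=2: 1/4 × log_2[(1/4)/(7/20)] = -0.1214
D_KL(P||Q) = 0.0780 bits

D_KL(P||Q) = 0.0780 ≥ 0 ✓

This non-negativity is a fundamental property: relative entropy cannot be negative because it measures how different Q is from P.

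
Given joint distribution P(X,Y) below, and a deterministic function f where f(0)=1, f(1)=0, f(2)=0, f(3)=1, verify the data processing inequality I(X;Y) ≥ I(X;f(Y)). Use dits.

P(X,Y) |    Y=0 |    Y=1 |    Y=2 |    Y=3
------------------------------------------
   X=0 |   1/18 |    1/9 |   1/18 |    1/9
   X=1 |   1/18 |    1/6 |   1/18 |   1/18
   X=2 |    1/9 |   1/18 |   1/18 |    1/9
I(X;Y) = 0.0236, I(X;f(Y)) = 0.0164, inequality holds: 0.0236 ≥ 0.0164

Data Processing Inequality: For any Markov chain X → Y → Z, we have I(X;Y) ≥ I(X;Z).

Here Z = f(Y) is a deterministic function of Y, forming X → Y → Z.

Original I(X;Y) = 0.0236 dits

After applying f:
P(X,Z) where Z=f(Y):
- P(X,Z=0) = P(X,Y=1) + P(X,Y=2)
- P(X,Z=1) = P(X,Y=0) + P(X,Y=3)

I(X;Z) = I(X;f(Y)) = 0.0164 dits

Verification: 0.0236 ≥ 0.0164 ✓

Information cannot be created by processing; the function f can only lose information about X.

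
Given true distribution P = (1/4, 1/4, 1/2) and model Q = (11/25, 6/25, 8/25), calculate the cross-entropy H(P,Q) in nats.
1.1317 nats

Cross-entropy: H(P,Q) = -Σ p(x) log q(x)

Alternatively: H(P,Q) = H(P) + D_KL(P||Q)
H(P) = 1.0397 nats
D_KL(P||Q) = 0.0920 nats

H(P,Q) = 1.0397 + 0.0920 = 1.1317 nats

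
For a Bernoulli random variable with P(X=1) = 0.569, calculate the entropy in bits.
0.9862 bits

The binary entropy function is:
H(p) = -p log(p) - (1-p) log(1-p)

H(0.569) = -0.569 × log_2(0.569) - 0.431 × log_2(0.431)
H(0.569) = 0.9862 bits

Note: Binary entropy is maximized at p=0.5 (H=1 bit) and minimized at p=0 or p=1 (H=0).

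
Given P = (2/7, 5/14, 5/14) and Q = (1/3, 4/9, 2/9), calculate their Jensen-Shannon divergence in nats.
0.0112 nats

Jensen-Shannon divergence is:
JSD(P||Q) = 0.5 × D_KL(P||M) + 0.5 × D_KL(Q||M)
where M = 0.5 × (P + Q) is the mixture distribution.

M = 0.5 × (2/7, 5/14, 5/14) + 0.5 × (1/3, 4/9, 2/9) = (0.309524, 0.400794, 0.289683)

D_KL(P||M) = 0.0107 nats
D_KL(Q||M) = 0.0117 nats

JSD(P||Q) = 0.5 × 0.0107 + 0.5 × 0.0117 = 0.0112 nats

Unlike KL divergence, JSD is symmetric and bounded: 0 ≤ JSD ≤ log(2).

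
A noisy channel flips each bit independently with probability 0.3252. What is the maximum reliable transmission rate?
0.0901 bits

For a binary symmetric channel (BSC) with error probability p:
Capacity C = 1 - H(p) bits per symbol

where H(p) = -p log₂(p) - (1-p) log₂(1-p) is the binary entropy function.

H(0.3252) = 0.9099 bits
C = 1 - 0.9099 = 0.0901 bits per symbol

This means we can reliably transmit up to 0.0901 bits of information per channel use.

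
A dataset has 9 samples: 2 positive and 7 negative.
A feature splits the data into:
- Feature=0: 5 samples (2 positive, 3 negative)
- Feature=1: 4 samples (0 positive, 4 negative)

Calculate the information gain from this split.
0.2248 bits

Information Gain = H(Y) - H(Y|Feature)

Before split:
P(positive) = 2/9 = 0.2222
H(Y) = 0.7642 bits

After split:
Feature=0: H = 0.9710 bits (weight = 5/9)
Feature=1: H = 0.0000 bits (weight = 4/9)
H(Y|Feature) = (5/9)×0.9710 + (4/9)×0.0000 = 0.5394 bits

Information Gain = 0.7642 - 0.5394 = 0.2248 bits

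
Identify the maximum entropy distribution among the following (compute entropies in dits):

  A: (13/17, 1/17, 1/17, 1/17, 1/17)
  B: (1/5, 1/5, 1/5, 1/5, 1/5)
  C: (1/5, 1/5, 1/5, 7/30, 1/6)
B

For a discrete distribution over n outcomes, entropy is maximized by the uniform distribution.

Computing entropies:
H(A) = 0.3786 dits
H(B) = 0.6990 dits
H(C) = 0.6965 dits

The uniform distribution (where all probabilities equal 1/5) achieves the maximum entropy of log_10(5) = 0.6990 dits.

Distribution B has the highest entropy.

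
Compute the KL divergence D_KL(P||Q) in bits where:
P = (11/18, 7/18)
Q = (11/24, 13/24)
0.0677 bits

KL divergence: D_KL(P||Q) = Σ p(x) log(p(x)/q(x))

Computing term by term:
  x=0: 11/18 × log_2[(11/18)/(11/24)] = 11/18 × 0.4150 = 0.2536
  x=1: 7/18 × log_2[(7/18)/(13/24)] = 7/18 × -0.4780 = -0.1859

D_KL(P||Q) = 0.0677 bits

Note: KL divergence is always non-negative and equals 0 iff P = Q.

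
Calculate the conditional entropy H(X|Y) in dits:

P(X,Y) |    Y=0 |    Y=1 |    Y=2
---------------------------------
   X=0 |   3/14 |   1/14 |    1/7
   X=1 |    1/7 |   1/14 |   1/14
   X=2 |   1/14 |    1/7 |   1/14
0.4463 dits

Using the chain rule: H(X|Y) = H(X,Y) - H(Y)

First, compute H(X,Y) = 0.9149 dits

Marginal P(Y) = (3/7, 2/7, 2/7)
H(Y) = 0.4686 dits

H(X|Y) = H(X,Y) - H(Y) = 0.9149 - 0.4686 = 0.4463 dits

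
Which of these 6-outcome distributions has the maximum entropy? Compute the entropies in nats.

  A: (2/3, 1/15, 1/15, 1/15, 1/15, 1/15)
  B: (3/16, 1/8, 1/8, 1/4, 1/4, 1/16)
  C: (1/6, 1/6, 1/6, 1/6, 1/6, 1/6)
C

For a discrete distribution over n outcomes, entropy is maximized by the uniform distribution.

Computing entropies:
H(A) = 1.1730 nats
H(B) = 1.7002 nats
H(C) = 1.7918 nats

The uniform distribution (where all probabilities equal 1/6) achieves the maximum entropy of log_e(6) = 1.7918 nats.

Distribution C has the highest entropy.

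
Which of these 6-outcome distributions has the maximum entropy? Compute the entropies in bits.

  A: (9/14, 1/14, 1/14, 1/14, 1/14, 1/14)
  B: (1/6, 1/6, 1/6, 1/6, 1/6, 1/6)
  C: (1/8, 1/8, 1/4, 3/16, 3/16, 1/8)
B

For a discrete distribution over n outcomes, entropy is maximized by the uniform distribution.

Computing entropies:
H(A) = 1.7695 bits
H(B) = 2.5850 bits
H(C) = 2.5306 bits

The uniform distribution (where all probabilities equal 1/6) achieves the maximum entropy of log_2(6) = 2.5850 bits.

Distribution B has the highest entropy.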